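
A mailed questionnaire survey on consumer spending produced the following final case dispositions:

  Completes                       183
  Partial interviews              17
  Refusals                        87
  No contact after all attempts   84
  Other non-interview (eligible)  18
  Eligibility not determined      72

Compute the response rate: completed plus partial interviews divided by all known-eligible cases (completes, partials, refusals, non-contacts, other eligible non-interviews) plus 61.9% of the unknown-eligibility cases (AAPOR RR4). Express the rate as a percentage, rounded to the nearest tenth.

Num = 183 + 17 = 200
Known eligible = 183 + 17 + 87 + 84 + 18 = 389
Eligible share of unknowns = 0.6190 × 72 = 44.57
Denominator = 389 + 44.57 = 433.57
RR4 = 200 / 433.57 = 0.4613

46.1%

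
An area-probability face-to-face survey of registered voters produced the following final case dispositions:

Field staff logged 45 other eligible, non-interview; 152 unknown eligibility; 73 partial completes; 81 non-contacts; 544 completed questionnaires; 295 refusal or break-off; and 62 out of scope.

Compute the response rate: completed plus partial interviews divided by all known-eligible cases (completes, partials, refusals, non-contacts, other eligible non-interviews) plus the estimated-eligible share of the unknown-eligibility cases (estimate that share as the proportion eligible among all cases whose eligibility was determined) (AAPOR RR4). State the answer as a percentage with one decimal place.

Num = 544 + 73 = 617
Eligible (known) = 544 + 73 + 295 + 81 + 45 = 1038
e = 1038 / (1038 + 62) = 1038 / 1100 = 0.9436
Eligible share of unknowns = 0.9436 × 152 = 143.43
Denom = 1038 + 143.43 = 1181.43
RR4 = 617 / 1181.43 = 0.5222

52.2%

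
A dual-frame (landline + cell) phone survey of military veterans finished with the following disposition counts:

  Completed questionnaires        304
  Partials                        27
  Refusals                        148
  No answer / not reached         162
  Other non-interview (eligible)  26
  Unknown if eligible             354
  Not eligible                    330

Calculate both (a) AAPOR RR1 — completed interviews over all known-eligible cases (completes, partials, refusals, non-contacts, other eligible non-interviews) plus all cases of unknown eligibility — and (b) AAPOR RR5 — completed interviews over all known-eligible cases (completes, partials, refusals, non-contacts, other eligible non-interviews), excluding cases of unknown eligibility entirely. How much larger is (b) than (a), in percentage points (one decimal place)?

Num → 304
Denom → 304 + 27 + 148 + 162 + 26 + 354 = 1021
RR1 = 304 / 1021 = 0.2977
Denom → 304 + 27 + 148 + 162 + 26 = 667
RR5 = 304 / 667 = 0.4558
Difference = 45.58 − 29.77 = 15.81 percentage points

15.8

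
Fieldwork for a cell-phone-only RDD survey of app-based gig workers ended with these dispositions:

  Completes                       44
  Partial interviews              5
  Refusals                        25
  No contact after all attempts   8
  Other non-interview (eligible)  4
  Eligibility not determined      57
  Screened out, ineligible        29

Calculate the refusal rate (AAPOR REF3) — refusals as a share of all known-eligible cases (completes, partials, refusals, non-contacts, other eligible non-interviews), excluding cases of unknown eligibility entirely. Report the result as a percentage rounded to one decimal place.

29.1%

Numerator → 25
Denominator → 44 + 5 + 25 + 8 + 4 = 86
REF3 = 25 / 86 = 0.2907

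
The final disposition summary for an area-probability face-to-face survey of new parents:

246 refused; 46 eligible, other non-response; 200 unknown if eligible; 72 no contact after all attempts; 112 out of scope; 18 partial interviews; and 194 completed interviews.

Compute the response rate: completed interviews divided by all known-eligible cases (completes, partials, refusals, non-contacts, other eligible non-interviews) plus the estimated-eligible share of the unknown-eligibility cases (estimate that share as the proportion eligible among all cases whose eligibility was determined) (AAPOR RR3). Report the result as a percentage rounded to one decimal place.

Numerator → 194
Determined eligible → 194 + 18 + 246 + 72 + 46 = 576
e = 576 / (576 + 112) = 576 / 688 = 0.8372
Estimated eligible among unknowns → 0.8372 × 200 = 167.44
Base → 576 + 167.44 = 743.44
RR3 = 194 / 743.44 = 0.2609

26.1%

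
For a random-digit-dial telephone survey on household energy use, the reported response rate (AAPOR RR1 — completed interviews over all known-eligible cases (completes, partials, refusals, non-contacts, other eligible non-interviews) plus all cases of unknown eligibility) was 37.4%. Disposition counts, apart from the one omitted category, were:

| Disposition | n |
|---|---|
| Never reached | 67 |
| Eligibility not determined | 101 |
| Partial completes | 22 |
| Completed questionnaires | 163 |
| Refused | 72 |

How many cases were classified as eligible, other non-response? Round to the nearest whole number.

11

RR1 = 163 / D = 0.374
D = 163 / 0.374 = 435.8
Other denominator terms total 425
eligible, other non-response = 435.8 − 425 ≈ 11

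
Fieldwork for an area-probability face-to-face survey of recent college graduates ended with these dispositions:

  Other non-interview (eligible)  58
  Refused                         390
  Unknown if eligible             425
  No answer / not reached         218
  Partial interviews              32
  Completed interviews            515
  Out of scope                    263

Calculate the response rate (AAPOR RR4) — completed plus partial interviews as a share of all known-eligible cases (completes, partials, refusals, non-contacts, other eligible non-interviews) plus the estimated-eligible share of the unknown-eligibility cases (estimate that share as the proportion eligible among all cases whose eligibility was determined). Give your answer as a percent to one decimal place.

Numerator → 515 + 32 = 547
Known eligible → 515 + 32 + 390 + 218 + 58 = 1213
e = 1213 / (1213 + 263) = 1213 / 1476 = 0.8218
Eligible share of unknowns → 0.8218 × 425 = 349.26
Denominator → 1213 + 349.26 = 1562.26
RR4 = 547 / 1562.26 = 0.3501

35.0%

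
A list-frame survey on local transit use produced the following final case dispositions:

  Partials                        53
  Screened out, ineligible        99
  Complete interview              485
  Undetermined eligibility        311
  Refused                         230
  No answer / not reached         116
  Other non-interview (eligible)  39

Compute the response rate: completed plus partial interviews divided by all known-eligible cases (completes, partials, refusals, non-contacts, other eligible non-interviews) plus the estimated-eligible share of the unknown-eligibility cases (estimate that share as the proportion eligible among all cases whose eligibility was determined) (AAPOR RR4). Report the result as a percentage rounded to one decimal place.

Numerator → 485 + 53 = 538
Eligible (known) → 485 + 53 + 230 + 116 + 39 = 923
e = 923 / (923 + 99) = 923 / 1022 = 0.9031
Estimated eligible among unknowns → 0.9031 × 311 = 280.86
Base → 923 + 280.86 = 1203.86
RR4 = 538 / 1203.86 = 0.4469

44.7%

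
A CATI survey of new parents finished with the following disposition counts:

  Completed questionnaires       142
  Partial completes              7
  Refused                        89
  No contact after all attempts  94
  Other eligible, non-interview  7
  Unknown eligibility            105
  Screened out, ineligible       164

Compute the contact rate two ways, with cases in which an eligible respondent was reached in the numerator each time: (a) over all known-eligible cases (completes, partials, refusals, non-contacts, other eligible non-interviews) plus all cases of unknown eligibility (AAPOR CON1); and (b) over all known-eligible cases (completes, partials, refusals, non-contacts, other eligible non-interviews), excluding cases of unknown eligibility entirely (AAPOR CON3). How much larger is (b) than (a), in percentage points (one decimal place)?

17.1

Numerator → 142 + 7 + 89 + 7 = 245
Base → 142 + 7 + 89 + 94 + 7 + 105 = 444
CON1 = 245 / 444 = 0.5518
Base → 142 + 7 + 89 + 94 + 7 = 339
CON3 = 245 / 339 = 0.7227
Difference = 72.27 − 55.18 = 17.09 percentage points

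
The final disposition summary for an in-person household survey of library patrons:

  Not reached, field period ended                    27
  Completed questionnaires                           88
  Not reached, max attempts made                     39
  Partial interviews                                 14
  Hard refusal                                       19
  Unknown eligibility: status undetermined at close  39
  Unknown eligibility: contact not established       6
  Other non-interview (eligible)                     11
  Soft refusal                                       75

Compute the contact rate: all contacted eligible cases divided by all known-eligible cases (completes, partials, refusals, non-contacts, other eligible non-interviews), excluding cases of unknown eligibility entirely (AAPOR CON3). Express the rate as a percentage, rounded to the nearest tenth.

Refusal or break-off = 19 + 75 = 94
No answer / not reached = 27 + 39 = 66
Unknown if eligible = 6 + 39 = 45
Num → 88 + 14 + 94 + 11 = 207
Base → 88 + 14 + 94 + 66 + 11 = 273
CON3 = 207 / 273 = 0.7582

75.8%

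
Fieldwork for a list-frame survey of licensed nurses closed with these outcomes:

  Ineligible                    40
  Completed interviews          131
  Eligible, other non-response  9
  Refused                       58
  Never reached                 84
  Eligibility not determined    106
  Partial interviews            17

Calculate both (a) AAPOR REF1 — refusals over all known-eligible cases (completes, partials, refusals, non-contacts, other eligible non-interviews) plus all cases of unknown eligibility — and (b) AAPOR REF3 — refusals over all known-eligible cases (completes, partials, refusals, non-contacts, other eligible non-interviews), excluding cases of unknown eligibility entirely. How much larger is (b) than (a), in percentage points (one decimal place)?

5.1

Numerator → 58
Denom → 131 + 17 + 58 + 84 + 9 + 106 = 405
REF1 = 58 / 405 = 0.1432
Denom → 131 + 17 + 58 + 84 + 9 = 299
REF3 = 58 / 299 = 0.1940
Difference = 19.40 − 14.32 = 5.08 percentage points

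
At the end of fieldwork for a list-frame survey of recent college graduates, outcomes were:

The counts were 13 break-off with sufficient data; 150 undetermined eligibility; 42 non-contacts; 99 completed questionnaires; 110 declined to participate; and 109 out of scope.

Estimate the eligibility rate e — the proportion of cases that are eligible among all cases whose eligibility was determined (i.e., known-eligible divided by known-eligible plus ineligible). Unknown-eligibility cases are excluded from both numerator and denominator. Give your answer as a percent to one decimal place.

Eligible (known): 99 + 13 + 110 + 42 = 264
e = 264 / (264 + 109) = 264 / 373 = 0.7078

70.8%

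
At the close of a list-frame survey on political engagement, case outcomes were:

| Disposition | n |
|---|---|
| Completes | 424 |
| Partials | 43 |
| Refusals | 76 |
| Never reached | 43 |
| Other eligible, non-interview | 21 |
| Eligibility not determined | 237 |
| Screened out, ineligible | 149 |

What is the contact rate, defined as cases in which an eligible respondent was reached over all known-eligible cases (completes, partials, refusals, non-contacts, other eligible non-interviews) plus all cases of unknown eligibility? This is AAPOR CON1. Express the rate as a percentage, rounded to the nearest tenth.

Top = 424 + 43 + 76 + 21 = 564
Denom = 424 + 43 + 76 + 43 + 21 + 237 = 844
CON1 = 564 / 844 = 0.6682

66.8%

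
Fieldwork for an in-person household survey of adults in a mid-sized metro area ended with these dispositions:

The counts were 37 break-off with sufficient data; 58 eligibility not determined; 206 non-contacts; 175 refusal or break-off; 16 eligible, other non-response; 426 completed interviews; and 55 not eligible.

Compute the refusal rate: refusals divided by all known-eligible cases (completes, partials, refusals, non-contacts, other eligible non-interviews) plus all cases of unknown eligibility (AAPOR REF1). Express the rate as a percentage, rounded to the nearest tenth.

19.1%

Num: 175
Denominator: 426 + 37 + 175 + 206 + 16 + 58 = 918
REF1 = 175 / 918 = 0.1906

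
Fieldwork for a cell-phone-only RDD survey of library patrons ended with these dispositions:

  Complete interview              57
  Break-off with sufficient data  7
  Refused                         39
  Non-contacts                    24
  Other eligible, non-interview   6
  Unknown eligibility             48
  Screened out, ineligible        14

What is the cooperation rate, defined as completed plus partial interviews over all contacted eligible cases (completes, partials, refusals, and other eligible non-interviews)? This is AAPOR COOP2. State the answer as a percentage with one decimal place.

58.7%

Numerator: 57 + 7 = 64
Denom: 57 + 7 + 39 + 6 = 109
COOP2 = 64 / 109 = 0.5872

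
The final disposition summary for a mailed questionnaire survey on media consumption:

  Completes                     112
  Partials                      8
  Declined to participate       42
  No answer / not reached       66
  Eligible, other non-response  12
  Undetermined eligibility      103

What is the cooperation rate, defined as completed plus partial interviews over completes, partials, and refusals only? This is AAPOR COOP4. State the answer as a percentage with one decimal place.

Num → 112 + 8 = 120
Denom → 112 + 8 + 42 = 162
COOP4 = 120 / 162 = 0.7407

74.1%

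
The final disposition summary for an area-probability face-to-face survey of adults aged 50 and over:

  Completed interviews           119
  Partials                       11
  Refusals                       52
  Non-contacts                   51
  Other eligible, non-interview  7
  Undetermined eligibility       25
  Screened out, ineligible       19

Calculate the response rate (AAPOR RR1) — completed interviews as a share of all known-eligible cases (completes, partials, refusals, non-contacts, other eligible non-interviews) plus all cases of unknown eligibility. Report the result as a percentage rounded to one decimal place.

44.9%

Num: 119
Denominator: 119 + 11 + 52 + 51 + 7 + 25 = 265
RR1 = 119 / 265 = 0.4491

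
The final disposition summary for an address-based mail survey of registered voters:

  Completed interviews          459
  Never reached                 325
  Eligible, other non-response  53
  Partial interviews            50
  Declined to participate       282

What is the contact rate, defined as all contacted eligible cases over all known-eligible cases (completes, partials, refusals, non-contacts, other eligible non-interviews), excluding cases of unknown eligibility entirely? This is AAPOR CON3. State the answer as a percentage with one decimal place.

Num: 459 + 50 + 282 + 53 = 844
Base: 459 + 50 + 282 + 325 + 53 = 1169
CON3 = 844 / 1169 = 0.7220

72.2%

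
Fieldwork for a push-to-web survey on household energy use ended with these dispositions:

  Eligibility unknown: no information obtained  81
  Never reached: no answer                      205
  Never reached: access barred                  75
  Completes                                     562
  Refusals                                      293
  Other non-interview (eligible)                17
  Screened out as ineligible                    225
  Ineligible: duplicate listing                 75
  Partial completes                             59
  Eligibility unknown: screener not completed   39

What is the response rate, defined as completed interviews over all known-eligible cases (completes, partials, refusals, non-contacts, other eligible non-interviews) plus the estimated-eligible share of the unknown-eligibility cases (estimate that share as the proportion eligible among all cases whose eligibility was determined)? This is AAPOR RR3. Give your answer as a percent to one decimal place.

43.0%

Non-contacts = 205 + 75 = 280
Eligibility not determined = 39 + 81 = 120
Out of scope = 225 + 75 = 300
Top = 562
Determined eligible = 562 + 59 + 293 + 280 + 17 = 1211
e = 1211 / (1211 + 300) = 1211 / 1511 = 0.8015
e × U = 0.8015 × 120 = 96.18
Base = 1211 + 96.18 = 1307.18
RR3 = 562 / 1307.18 = 0.4299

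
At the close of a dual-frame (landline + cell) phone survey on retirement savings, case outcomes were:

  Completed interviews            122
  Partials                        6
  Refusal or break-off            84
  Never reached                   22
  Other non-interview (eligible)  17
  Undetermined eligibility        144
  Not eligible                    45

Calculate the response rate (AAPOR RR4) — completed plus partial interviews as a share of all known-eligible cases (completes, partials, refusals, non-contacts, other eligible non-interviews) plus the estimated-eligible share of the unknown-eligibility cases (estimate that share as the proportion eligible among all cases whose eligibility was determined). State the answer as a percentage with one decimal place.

Top: 122 + 6 = 128
Known eligible: 122 + 6 + 84 + 22 + 17 = 251
e = 251 / (251 + 45) = 251 / 296 = 0.8480
e × U: 0.8480 × 144 = 122.11
Base: 251 + 122.11 = 373.11
RR4 = 128 / 373.11 = 0.3431

34.3%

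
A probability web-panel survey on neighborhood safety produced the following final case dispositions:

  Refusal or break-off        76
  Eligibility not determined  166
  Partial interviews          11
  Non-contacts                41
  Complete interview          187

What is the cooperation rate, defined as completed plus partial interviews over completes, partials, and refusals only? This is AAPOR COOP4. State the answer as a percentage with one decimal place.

72.3%

Numerator: 187 + 11 = 198
Denom: 187 + 11 + 76 = 274
COOP4 = 198 / 274 = 0.7226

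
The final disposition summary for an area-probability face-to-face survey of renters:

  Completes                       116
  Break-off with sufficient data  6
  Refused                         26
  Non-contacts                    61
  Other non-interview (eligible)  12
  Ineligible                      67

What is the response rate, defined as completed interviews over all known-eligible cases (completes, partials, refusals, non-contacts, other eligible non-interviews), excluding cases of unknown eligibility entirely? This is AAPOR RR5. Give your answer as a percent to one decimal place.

Top = 116
Denominator = 116 + 6 + 26 + 61 + 12 = 221
RR5 = 116 / 221 = 0.5249

52.5%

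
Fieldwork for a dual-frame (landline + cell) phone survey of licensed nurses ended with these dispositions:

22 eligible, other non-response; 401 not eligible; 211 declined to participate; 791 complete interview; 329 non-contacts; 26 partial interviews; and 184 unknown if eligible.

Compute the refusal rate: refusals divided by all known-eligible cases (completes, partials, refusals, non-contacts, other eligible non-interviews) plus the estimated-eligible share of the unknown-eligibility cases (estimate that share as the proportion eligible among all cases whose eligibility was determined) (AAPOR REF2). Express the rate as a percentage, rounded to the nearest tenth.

13.9%

Numerator: 211
Eligible (known): 791 + 26 + 211 + 329 + 22 = 1379
e = 1379 / (1379 + 401) = 1379 / 1780 = 0.7747
e × U: 0.7747 × 184 = 142.54
Base: 1379 + 142.54 = 1521.54
REF2 = 211 / 1521.54 = 0.1387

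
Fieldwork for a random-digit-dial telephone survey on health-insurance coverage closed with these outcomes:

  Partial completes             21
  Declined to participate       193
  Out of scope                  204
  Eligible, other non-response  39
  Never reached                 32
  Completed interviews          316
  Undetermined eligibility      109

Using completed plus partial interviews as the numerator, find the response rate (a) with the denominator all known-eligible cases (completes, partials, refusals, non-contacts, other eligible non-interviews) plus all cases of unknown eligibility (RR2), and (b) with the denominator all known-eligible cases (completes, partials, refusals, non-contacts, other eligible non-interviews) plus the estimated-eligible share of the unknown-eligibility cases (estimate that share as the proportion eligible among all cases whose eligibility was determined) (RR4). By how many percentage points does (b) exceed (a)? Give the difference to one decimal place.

Top = 316 + 21 = 337
Denom = 316 + 21 + 193 + 32 + 39 + 109 = 710
RR2 = 337 / 710 = 0.4746
Eligible (known) = 316 + 21 + 193 + 32 + 39 = 601
e = 601 / (601 + 204) = 601 / 805 = 0.7466
e × U = 0.7466 × 109 = 81.38
Denom = 601 + 81.38 = 682.38
RR4 = 337 / 682.38 = 0.4939
Difference = 49.39 − 47.46 = 1.93 percentage points

1.9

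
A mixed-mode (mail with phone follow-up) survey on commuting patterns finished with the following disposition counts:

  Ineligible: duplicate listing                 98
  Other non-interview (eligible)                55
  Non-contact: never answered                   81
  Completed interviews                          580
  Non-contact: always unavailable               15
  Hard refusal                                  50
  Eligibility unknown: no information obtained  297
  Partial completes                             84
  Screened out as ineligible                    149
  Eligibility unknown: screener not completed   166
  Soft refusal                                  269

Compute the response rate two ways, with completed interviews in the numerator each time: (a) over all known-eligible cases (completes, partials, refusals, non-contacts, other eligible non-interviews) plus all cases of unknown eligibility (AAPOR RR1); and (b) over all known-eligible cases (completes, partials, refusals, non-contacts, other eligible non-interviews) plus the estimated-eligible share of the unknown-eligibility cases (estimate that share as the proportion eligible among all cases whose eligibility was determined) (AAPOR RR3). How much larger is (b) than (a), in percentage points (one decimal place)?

2.0

Declined to participate = 50 + 269 = 319
No contact after all attempts = 81 + 15 = 96
Undetermined eligibility = 166 + 297 = 463
Out of scope = 149 + 98 = 247
Numerator: 580
Denominator: 580 + 84 + 319 + 96 + 55 + 463 = 1597
RR1 = 580 / 1597 = 0.3632
Eligible (known): 580 + 84 + 319 + 96 + 55 = 1134
e = 1134 / (1134 + 247) = 1134 / 1381 = 0.8211
e × U: 0.8211 × 463 = 380.17
Denominator: 1134 + 380.17 = 1514.17
RR3 = 580 / 1514.17 = 0.3830
Difference = 38.30 − 36.32 = 1.98 percentage points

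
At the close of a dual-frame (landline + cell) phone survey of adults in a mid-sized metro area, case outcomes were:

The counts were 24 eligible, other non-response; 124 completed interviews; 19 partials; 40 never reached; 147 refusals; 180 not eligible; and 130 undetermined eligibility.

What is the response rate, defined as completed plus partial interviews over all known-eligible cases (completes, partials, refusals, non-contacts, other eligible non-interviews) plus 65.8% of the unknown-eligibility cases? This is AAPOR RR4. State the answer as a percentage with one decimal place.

32.5%

Top: 124 + 19 = 143
Determined eligible: 124 + 19 + 147 + 40 + 24 = 354
Eligible share of unknowns: 0.6580 × 130 = 85.54
Denominator: 354 + 85.54 = 439.54
RR4 = 143 / 439.54 = 0.3253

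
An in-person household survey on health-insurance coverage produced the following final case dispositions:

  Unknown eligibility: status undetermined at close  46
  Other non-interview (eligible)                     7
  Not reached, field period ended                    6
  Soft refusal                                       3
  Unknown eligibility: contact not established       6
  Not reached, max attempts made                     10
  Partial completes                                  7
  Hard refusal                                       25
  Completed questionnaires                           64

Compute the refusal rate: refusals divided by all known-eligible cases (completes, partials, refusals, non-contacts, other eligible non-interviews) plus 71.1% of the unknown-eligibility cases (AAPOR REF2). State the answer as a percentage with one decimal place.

17.6%

Refusals = 25 + 3 = 28
Non-contacts = 6 + 10 = 16
Unknown if eligible = 6 + 46 = 52
Top: 28
Determined eligible: 64 + 7 + 28 + 16 + 7 = 122
e × U: 0.7110 × 52 = 36.97
Denominator: 122 + 36.97 = 158.97
REF2 = 28 / 158.97 = 0.1761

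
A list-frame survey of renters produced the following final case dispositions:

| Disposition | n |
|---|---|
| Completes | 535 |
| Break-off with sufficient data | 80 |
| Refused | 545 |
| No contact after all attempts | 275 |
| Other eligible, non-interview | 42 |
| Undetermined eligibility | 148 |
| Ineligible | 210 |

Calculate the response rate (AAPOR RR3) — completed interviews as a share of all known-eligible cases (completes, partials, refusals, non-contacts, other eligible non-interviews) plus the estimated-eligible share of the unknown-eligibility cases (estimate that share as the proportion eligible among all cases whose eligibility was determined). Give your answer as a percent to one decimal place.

Num → 535
Determined eligible → 535 + 80 + 545 + 275 + 42 = 1477
e = 1477 / (1477 + 210) = 1477 / 1687 = 0.8755
e × U → 0.8755 × 148 = 129.57
Base → 1477 + 129.57 = 1606.57
RR3 = 535 / 1606.57 = 0.3330

33.3%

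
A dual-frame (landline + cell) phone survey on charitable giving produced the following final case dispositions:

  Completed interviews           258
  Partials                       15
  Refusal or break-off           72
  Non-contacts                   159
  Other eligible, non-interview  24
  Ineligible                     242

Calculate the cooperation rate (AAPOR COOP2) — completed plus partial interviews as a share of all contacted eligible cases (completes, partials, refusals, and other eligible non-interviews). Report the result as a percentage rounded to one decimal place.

Numerator → 258 + 15 = 273
Base → 258 + 15 + 72 + 24 = 369
COOP2 = 273 / 369 = 0.7398

74.0%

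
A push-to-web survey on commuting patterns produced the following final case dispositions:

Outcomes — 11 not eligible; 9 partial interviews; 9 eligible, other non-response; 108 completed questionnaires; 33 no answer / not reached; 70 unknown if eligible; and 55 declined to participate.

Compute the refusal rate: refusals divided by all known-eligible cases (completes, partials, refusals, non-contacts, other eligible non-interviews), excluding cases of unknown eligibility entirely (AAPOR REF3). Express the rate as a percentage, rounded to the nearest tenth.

Numerator → 55
Denom → 108 + 9 + 55 + 33 + 9 = 214
REF3 = 55 / 214 = 0.2570

25.7%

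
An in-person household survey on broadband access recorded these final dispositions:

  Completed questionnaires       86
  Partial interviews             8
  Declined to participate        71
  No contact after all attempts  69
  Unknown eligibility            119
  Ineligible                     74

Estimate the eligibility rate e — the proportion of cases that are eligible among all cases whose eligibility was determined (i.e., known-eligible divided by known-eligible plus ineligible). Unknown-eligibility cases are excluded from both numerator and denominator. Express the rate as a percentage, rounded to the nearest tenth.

76.0%

Known eligible → 86 + 8 + 71 + 69 = 234
e = 234 / (234 + 74) = 234 / 308 = 0.7597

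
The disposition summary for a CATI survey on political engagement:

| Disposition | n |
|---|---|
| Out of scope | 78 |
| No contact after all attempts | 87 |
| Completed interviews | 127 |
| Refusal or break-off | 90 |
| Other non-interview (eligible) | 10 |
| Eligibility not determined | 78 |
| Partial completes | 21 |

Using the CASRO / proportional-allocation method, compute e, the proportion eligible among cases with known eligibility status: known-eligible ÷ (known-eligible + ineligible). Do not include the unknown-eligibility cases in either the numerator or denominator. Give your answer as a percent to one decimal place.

81.1%

Determined eligible: 127 + 21 + 90 + 87 + 10 = 335
e = 335 / (335 + 78) = 335 / 413 = 0.8111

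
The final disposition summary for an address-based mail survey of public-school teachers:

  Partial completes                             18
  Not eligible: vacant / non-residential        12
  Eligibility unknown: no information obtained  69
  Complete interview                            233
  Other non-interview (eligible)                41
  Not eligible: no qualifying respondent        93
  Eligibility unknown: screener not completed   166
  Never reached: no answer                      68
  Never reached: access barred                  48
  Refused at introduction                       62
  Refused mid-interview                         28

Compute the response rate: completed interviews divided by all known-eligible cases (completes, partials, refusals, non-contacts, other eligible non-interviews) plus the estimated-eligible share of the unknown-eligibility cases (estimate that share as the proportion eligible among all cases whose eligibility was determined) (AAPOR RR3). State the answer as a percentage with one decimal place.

Refused = 62 + 28 = 90
Never reached = 68 + 48 = 116
Undetermined eligibility = 166 + 69 = 235
Out of scope = 93 + 12 = 105
Numerator → 233
Eligible (known) → 233 + 18 + 90 + 116 + 41 = 498
e = 498 / (498 + 105) = 498 / 603 = 0.8259
Eligible share of unknowns → 0.8259 × 235 = 194.09
Base → 498 + 194.09 = 692.09
RR3 = 233 / 692.09 = 0.3367

33.7%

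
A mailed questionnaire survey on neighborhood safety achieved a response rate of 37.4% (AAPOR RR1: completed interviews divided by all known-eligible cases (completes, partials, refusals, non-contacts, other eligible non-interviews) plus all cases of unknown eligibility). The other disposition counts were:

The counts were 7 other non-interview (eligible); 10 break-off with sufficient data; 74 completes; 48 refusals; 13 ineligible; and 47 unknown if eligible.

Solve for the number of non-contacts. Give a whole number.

RR1 = 74 / D = 0.374
D = 74 / 0.374 = 197.9
Other denominator terms total 186
non-contacts = 197.9 − 186 ≈ 12

12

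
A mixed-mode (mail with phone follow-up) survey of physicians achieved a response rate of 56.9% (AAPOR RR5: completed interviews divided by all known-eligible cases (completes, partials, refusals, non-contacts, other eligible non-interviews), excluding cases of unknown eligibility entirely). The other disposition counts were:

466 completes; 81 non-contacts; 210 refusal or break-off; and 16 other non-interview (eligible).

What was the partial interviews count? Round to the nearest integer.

RR5 = 466 / D = 0.569
D = 466 / 0.569 = 819.0
Other denominator terms total 773
partial interviews = 819.0 − 773 ≈ 46

46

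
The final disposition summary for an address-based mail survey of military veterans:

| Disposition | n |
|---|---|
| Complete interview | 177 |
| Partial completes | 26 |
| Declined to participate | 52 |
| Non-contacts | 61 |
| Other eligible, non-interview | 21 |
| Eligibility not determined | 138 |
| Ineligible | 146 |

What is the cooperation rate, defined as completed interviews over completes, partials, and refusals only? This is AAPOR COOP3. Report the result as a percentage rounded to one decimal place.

Numerator: 177
Denominator: 177 + 26 + 52 = 255
COOP3 = 177 / 255 = 0.6941

69.4%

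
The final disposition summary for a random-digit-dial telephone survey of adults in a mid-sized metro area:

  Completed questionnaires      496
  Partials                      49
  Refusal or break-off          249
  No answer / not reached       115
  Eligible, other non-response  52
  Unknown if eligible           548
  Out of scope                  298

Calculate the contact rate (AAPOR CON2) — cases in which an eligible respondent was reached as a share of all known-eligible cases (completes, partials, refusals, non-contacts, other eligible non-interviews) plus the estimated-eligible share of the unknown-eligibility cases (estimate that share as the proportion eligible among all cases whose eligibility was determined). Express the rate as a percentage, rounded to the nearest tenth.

61.3%

Top → 496 + 49 + 249 + 52 = 846
Eligible (known) → 496 + 49 + 249 + 115 + 52 = 961
e = 961 / (961 + 298) = 961 / 1259 = 0.7633
Eligible share of unknowns → 0.7633 × 548 = 418.29
Base → 961 + 418.29 = 1379.29
CON2 = 846 / 1379.29 = 0.6134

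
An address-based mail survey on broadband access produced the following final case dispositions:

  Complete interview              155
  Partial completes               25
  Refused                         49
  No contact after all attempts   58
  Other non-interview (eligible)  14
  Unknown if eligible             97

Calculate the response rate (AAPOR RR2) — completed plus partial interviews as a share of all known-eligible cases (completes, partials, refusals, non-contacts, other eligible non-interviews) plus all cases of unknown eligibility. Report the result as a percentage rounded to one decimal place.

Numerator: 155 + 25 = 180
Denom: 155 + 25 + 49 + 58 + 14 + 97 = 398
RR2 = 180 / 398 = 0.4523

45.2%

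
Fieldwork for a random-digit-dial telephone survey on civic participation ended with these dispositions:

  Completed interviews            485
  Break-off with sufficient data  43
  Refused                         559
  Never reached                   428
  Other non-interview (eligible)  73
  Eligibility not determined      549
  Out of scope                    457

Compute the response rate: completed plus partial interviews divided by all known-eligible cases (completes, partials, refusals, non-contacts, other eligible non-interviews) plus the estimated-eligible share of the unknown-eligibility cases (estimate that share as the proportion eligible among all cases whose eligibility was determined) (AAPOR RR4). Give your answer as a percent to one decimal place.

26.2%

Num: 485 + 43 = 528
Known eligible: 485 + 43 + 559 + 428 + 73 = 1588
e = 1588 / (1588 + 457) = 1588 / 2045 = 0.7765
Estimated eligible among unknowns: 0.7765 × 549 = 426.30
Denom: 1588 + 426.30 = 2014.30
RR4 = 528 / 2014.30 = 0.2621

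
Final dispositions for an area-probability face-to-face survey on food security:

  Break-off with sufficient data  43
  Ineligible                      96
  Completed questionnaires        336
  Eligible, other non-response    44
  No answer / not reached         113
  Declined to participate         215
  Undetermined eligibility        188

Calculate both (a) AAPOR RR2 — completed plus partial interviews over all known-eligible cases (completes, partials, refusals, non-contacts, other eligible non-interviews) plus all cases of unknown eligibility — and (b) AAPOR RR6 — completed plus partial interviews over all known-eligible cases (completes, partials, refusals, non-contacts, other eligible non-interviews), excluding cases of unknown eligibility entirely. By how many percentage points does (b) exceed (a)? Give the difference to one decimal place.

Top: 336 + 43 = 379
Denom: 336 + 43 + 215 + 113 + 44 + 188 = 939
RR2 = 379 / 939 = 0.4036
Denom: 336 + 43 + 215 + 113 + 44 = 751
RR6 = 379 / 751 = 0.5047
Difference = 50.47 − 40.36 = 10.11 percentage points

10.1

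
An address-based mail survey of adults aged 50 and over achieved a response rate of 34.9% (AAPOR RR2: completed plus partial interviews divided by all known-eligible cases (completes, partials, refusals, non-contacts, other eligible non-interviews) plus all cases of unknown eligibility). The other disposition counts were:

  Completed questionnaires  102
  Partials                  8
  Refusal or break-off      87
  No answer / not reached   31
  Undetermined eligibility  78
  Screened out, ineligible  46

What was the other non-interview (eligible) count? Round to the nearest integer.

Num = 102 + 8 = 110
RR2 = 110 / D = 0.349
D = 110 / 0.349 = 315.2
Remaining denominator categories sum to 306
other non-interview (eligible) = 315.2 − 306 ≈ 9

9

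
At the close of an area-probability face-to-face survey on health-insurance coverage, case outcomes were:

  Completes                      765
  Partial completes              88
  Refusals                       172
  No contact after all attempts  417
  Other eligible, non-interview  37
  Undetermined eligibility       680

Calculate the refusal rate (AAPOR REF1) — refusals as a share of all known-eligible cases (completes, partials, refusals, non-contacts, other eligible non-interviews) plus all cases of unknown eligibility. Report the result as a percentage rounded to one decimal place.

8.0%

Num = 172
Denom = 765 + 88 + 172 + 417 + 37 + 680 = 2159
REF1 = 172 / 2159 = 0.0797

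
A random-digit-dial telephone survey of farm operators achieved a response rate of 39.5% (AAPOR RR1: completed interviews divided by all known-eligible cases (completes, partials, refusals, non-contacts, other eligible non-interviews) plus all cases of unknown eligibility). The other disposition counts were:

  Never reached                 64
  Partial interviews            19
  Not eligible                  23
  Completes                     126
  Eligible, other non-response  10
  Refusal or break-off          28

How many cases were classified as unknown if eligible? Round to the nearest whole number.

RR1 = 126 / D = 0.395
D = 126 / 0.395 = 319.0
Rest of base = 247
unknown if eligible = 319.0 − 247 ≈ 72

72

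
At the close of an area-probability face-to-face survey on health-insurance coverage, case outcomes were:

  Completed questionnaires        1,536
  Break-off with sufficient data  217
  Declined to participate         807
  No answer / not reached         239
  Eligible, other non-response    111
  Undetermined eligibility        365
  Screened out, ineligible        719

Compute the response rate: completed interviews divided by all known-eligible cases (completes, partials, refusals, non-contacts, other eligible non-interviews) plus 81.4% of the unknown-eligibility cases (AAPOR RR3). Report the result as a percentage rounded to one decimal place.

47.9%

Top = 1536
Determined eligible = 1536 + 217 + 807 + 239 + 111 = 2910
e × U = 0.8140 × 365 = 297.11
Denom = 2910 + 297.11 = 3207.11
RR3 = 1536 / 3207.11 = 0.4789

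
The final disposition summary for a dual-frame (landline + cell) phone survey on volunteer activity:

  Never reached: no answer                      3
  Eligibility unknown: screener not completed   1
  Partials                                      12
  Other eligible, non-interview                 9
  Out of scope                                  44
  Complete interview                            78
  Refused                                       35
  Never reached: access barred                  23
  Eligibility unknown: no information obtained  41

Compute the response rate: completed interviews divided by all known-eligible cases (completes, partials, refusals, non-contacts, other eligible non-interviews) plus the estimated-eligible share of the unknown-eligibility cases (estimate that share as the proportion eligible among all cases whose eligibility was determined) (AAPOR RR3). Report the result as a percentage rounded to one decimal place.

40.4%

Non-contacts = 3 + 23 = 26
Unknown if eligible = 1 + 41 = 42
Num: 78
Determined eligible: 78 + 12 + 35 + 26 + 9 = 160
e = 160 / (160 + 44) = 160 / 204 = 0.7843
e × U: 0.7843 × 42 = 32.94
Base: 160 + 32.94 = 192.94
RR3 = 78 / 192.94 = 0.4043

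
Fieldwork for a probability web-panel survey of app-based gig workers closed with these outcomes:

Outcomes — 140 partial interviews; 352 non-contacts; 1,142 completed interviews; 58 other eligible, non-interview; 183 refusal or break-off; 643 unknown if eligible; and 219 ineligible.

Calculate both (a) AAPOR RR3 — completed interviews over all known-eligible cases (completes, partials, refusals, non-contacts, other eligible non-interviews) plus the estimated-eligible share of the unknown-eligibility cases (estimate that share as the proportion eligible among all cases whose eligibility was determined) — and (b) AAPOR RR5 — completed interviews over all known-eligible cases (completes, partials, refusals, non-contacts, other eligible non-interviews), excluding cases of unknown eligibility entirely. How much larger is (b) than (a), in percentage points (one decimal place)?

Top: 1142
Determined eligible: 1142 + 140 + 183 + 352 + 58 = 1875
e = 1875 / (1875 + 219) = 1875 / 2094 = 0.8954
e × U: 0.8954 × 643 = 575.74
Denom: 1875 + 575.74 = 2450.74
RR3 = 1142 / 2450.74 = 0.4660
Denom: 1142 + 140 + 183 + 352 + 58 = 1875
RR5 = 1142 / 1875 = 0.6091
Difference = 60.91 − 46.60 = 14.31 percentage points

14.3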